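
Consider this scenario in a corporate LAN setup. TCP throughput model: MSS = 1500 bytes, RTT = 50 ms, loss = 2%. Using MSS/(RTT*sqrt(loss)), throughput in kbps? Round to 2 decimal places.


Given: MSS = 1500 bytes, RTT = 50 ms, loss = 2%
RTT in seconds = 50 / 1000 = 0.05
Loss rate = 2% = 0.02
sqrt(loss) = sqrt(0.02) = 0.141421356237
Throughput (bytes/s) = 1500 / (0.05 * 0.141421356237) = 212132.0344
Throughput (kbps) = 212132.0344 * 8 / 1000 = 1697.056275 -> 1697.06 kbps (2 dp)

1697.06


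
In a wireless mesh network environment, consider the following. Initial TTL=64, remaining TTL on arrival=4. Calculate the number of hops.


Given: initial TTL = 64, received TTL = 4
Hops = initial TTL - received TTL
Hops = 64 - 4 = 60

60


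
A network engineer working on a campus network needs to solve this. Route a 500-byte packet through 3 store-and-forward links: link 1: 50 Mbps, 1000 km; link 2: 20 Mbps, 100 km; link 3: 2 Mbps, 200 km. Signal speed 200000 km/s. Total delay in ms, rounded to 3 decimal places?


Packet = 500 bytes = 4000 bits. Store-and-forward: sum (t_trans + t_prop) per link.
Link 1: t_trans = 4000/(50*10^6) s = 0.0800 ms; t_prop = 1000/200000 s = 5.0000 ms; subtotal = 5.0800 ms
Link 2: t_trans = 4000/(20*10^6) s = 0.2000 ms; t_prop = 100/200000 s = 0.5000 ms; subtotal = 0.7000 ms
Link 3: t_trans = 4000/(2*10^6) s = 2.0000 ms; t_prop = 200/200000 s = 1.0000 ms; subtotal = 3.0000 ms
End-to-end = 5.0800 + 0.7000 + 3.0000 = 8.7800 ms -> 8.780 ms (3 dp)

8.780


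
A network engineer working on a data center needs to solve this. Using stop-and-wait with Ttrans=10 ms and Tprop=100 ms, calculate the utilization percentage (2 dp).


Given: Ttrans = 10 ms, Tprop = 100 ms
RTT = 2 * Tprop = 2 * 100 = 200 ms
U = Ttrans / (Ttrans + RTT)
U = 10 / (10 + 200)
U = 10 / 210 = 0.047619
U% = 4.76%

4.76


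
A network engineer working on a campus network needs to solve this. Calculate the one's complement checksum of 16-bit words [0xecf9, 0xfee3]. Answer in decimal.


Given words: [0xecf9, 0xfee3]
Step 1: Sum all words
Raw sum = 60665 + 65251 = 125916
Step 2: Fold carry: (60380 + 1) = 60381
One's complement = ~60381 & 0xFFFF = 5154

5154


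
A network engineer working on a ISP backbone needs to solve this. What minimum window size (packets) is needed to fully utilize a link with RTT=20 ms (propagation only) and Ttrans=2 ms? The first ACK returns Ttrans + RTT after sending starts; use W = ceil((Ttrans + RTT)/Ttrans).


Given: Ttrans = 2 ms, RTT = 20 ms (= 2 * Tprop, Tprop = 10 ms)
Time until first ACK returns = Ttrans + RTT = 2 + 20 = 22 ms
Need W * Ttrans >= Ttrans + RTT  ->  W >= (Ttrans + RTT) / Ttrans
(Ttrans + RTT) / Ttrans = 22 / 2 = 11
W_min = ceil(11) = 11

11


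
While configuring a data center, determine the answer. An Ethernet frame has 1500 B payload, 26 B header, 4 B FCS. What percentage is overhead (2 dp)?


Given: payload = 1500 B, header = 26 B, trailer = 4 B
Overhead bytes = header + trailer = 26 + 4 = 30
Total frame = payload + overhead = 1500 + 30 = 1530
Overhead % = 30 / 1530 * 100 = 1.9608% -> 1.96% (2 dp)

1.96


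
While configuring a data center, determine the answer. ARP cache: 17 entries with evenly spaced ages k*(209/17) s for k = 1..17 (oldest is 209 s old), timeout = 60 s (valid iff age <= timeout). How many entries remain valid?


Ages are k * 209/17 s for k = 1..17 (spacing = 12.2941 s).
Entry k is valid iff k * 209/17 <= 60 iff k <= 17 * 60 / 209 = 4.8804
n_valid = floor(4.8804) = 4
(n_stale = 17 - 4 = 13)

4


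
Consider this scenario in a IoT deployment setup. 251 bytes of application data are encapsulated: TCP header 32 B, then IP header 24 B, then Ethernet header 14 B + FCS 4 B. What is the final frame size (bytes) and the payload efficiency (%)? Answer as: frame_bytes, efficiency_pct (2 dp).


TCP segment = 251 + 32 = 283 B
IP packet = 283 + 24 = 307 B
Ethernet frame = 307 + 14 + 4 = 325 B
Efficiency = app / frame = 251 / 325 = 0.772308 = 77.2308% -> 77.23% (2 dp)

325, 77.23


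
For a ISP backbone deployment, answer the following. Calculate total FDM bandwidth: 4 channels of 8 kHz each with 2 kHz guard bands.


Given: 4 channels, 8 kHz each, guard = 2 kHz
Channel bandwidth = 4 * 8 = 32 kHz
Guard bands = 3 gaps * 2 kHz = 6 kHz
Total = 32 + 6 = 38 kHz

38


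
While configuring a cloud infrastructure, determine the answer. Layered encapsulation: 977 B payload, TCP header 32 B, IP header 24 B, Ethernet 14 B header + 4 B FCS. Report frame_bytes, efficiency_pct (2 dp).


TCP segment = 977 + 32 = 1009 B
IP packet = 1009 + 24 = 1033 B
Ethernet frame = 1033 + 14 + 4 = 1051 B
Efficiency = app / frame = 977 / 1051 = 0.929591 = 92.9591% -> 92.96% (2 dp)

1051, 92.96


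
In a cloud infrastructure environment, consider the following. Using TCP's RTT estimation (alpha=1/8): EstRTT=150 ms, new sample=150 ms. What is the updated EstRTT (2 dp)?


Given: EstRTT = 150 ms, SampleRTT = 150 ms, alpha = 1/8
New EstRTT = (1 - alpha) * EstRTT + alpha * SampleRTT
(7/8) * 150 = 131.25
(1/8) * 150 = 18.75
New EstRTT = 131.25 + 18.75 = 150 ms -> 150.00 ms (2 dp)

150.00


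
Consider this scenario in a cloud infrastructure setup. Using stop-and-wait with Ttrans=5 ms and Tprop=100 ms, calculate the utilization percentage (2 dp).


Given: Ttrans = 5 ms, Tprop = 100 ms
RTT = 2 * Tprop = 2 * 100 = 200 ms
U = Ttrans / (Ttrans + RTT)
U = 5 / (5 + 200)
U = 5 / 205 = 0.02439
U% = 2.44%

2.44


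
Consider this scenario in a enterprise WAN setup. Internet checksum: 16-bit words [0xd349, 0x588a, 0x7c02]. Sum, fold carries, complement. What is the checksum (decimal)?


Given words: [0xd349, 0x588a, 0x7c02]
Step 1: Sum all words
Raw sum = 54089 + 22666 + 31746 = 108501
Step 2: Fold carry: (42965 + 1) = 42966
One's complement = ~42966 & 0xFFFF = 22569

22569


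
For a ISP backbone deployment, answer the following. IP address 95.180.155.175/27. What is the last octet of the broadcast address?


Given: IP = 95.180.155.175, prefix = /27
Host bits = 32 - 27 = 5
Network last octet = 175 AND mask = 160
Host part size = 2^5 - 1 = 31
Broadcast last octet = 160 OR 31 = 191

191


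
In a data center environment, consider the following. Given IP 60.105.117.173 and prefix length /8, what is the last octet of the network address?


Given: IP = 60.105.117.173, prefix = /8
Subnet mask = 255.0.0.0
Last octet of IP: 173
Last octet of mask: 0
Network last octet = 173 AND 0 = 0

0


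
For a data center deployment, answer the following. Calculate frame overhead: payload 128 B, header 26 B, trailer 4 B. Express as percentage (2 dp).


Given: payload = 128 B, header = 26 B, trailer = 4 B
Overhead bytes = header + trailer = 26 + 4 = 30
Total frame = payload + overhead = 128 + 30 = 158
Overhead % = 30 / 158 * 100 = 18.9873% -> 18.99% (2 dp)

18.99


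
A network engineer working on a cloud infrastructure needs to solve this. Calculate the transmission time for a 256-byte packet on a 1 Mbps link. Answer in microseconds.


Given: packet = 256 bytes, bandwidth = 1 Mbps
Packet in bits = 256 * 8 = 2048 bits
Bandwidth = 1 * 10^6 = 1000000 bps
Time = 2048 / 1000000 seconds
Time in us = 2048 * 10^6 / 1000000 = 2048

2048


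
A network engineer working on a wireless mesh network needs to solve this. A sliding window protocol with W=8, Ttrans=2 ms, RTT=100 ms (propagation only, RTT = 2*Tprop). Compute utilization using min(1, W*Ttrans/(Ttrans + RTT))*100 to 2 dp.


Given: W = 8, Ttrans = 2 ms, RTT = 100 ms (= 2 * Tprop, Tprop = 50 ms)
Cycle time = Ttrans + RTT = 2 + 100 = 102 ms (first packet sent until its ACK returns)
W * Ttrans = 8 * 2 = 16 ms of sending per cycle
W * Ttrans / (Ttrans + RTT) = 16 / 102 = 0.156863
U = min(1, 0.156863) = 0.156863
U% = 15.69%

15.69


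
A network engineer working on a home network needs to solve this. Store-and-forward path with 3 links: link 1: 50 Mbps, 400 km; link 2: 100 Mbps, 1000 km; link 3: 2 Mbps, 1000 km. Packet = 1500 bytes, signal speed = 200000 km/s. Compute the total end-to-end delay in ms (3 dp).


Packet = 1500 bytes = 12000 bits. Store-and-forward: sum (t_trans + t_prop) per link.
Link 1: t_trans = 12000/(50*10^6) s = 0.2400 ms; t_prop = 400/200000 s = 2.0000 ms; subtotal = 2.2400 ms
Link 2: t_trans = 12000/(100*10^6) s = 0.1200 ms; t_prop = 1000/200000 s = 5.0000 ms; subtotal = 5.1200 ms
Link 3: t_trans = 12000/(2*10^6) s = 6.0000 ms; t_prop = 1000/200000 s = 5.0000 ms; subtotal = 11.0000 ms
End-to-end = 2.2400 + 5.1200 + 11.0000 = 18.3600 ms -> 18.360 ms (3 dp)

18.360


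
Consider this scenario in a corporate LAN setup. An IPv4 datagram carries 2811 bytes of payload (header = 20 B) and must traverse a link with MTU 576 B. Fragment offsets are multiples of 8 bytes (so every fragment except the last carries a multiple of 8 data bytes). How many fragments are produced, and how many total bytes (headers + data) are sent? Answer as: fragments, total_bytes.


Max data per non-final fragment = floor((MTU - header)/8)*8 = floor((576 - 20)/8)*8 = floor(556/8)*8 = 552 B
Final fragment needs no 8-byte alignment: it can carry up to MTU - header = 556 B
Non-final fragments needed = ceil((payload - 556) / 552) = ceil(2255/552) = ceil(4.0851) = 5
Number of fragments = 5 + 1 = 6
Fragment sizes (data): 5 * 552 B + 51 B (last, 51 <= 556 OK)
Total bytes sent = payload + n_frags * header = 2811 + 6*20 = 2811 + 120 = 2931 B

6, 2931


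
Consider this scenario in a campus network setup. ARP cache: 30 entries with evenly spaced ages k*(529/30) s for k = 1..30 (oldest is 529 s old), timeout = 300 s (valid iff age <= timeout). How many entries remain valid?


Ages are k * 529/30 s for k = 1..30 (spacing = 17.6333 s).
Entry k is valid iff k * 529/30 <= 300 iff k <= 30 * 300 / 529 = 17.0132
n_valid = floor(17.0132) = 17
(n_stale = 30 - 17 = 13)

17


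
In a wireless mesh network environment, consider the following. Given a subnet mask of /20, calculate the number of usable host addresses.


Given: subnet mask /20
Host bits = 32 - 20 = 12
Total addresses = 2^12 = 4096
Usable hosts = 4096 - 2 (network + broadcast) = 4094

4094


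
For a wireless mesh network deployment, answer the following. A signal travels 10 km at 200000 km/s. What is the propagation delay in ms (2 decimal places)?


Given: distance = 10 km, speed = 200000 km/s
Delay = distance / speed = 10 / 200000 seconds
Delay in ms = 10 * 1000 / 200000
Delay = 0.0500 ms
Rounded to 2 dp = 0.05 ms

0.05


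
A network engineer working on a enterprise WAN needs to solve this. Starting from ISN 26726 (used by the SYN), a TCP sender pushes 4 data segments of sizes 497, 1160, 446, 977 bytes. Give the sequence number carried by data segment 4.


The SYN occupies sequence number ISN = 26726, so the first data byte is ISN + 1 = 26727.
SEQ of data segment i = (ISN + 1) + sum of payload sizes of segments 1..i-1.
Segment 1: SEQ = 26727, payload = 497 bytes
Segment 2: SEQ = 27224, payload = 1160 bytes
Segment 3: SEQ = 28384, payload = 446 bytes
Segment 4: SEQ = 28830, payload = 977 bytes
SEQ of segment 4 = 26727 + 497 + 1160 + 446 = 28830

28830


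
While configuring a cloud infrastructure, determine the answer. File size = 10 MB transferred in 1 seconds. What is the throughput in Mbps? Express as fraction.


Given: file = 10 MB, time = 1 s
File in Mb = 10 * 8 = 80 Mb
Throughput = 80 / 1 Mbps
Throughput = 80 Mbps

80


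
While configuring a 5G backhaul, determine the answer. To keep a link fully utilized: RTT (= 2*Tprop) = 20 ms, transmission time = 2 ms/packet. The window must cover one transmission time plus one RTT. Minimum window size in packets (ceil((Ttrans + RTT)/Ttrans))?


Given: Ttrans = 2 ms, RTT = 20 ms (= 2 * Tprop, Tprop = 10 ms)
Time until first ACK returns = Ttrans + RTT = 2 + 20 = 22 ms
Need W * Ttrans >= Ttrans + RTT  ->  W >= (Ttrans + RTT) / Ttrans
(Ttrans + RTT) / Ttrans = 22 / 2 = 11
W_min = ceil(11) = 11

11


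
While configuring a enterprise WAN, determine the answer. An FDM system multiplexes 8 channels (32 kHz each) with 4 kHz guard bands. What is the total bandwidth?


Given: 8 channels, 32 kHz each, guard = 4 kHz
Channel bandwidth = 8 * 32 = 256 kHz
Guard bands = 7 gaps * 4 kHz = 28 kHz
Total = 256 + 28 = 284 kHz

284


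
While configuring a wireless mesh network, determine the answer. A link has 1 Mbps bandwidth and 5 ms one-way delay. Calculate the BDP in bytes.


Given: bandwidth = 1 Mbps, delay = 5 ms
BDP in bits = 1 * 10^6 * 5 / 1000
BDP in bits = 5000
BDP in bytes = 5000 / 8 = 625

625


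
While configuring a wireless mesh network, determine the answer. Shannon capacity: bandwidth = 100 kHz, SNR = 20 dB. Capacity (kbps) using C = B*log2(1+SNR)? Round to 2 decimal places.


Given: B = 100 kHz, SNR = 20 dB
SNR linear = 10^(20/10) = 100
1 + SNR = 101
log2(101) = 6.6582114828
C = 100 * 1000 * 6.6582114828 = 665821.1483 bps
C = 665.821148 kbps -> 665.82 kbps (2 dp)

665.82


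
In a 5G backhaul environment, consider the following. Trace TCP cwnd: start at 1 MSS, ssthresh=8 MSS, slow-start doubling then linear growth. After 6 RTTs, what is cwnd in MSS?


RTT 0: cwnd = 1 MSS (initial)
RTT 1: cwnd = 2 MSS (slow start, doubled)
RTT 2: cwnd = 4 MSS (slow start, doubled)
RTT 3: cwnd = 8 MSS (slow start, doubled)
RTT 4: cwnd = 9 MSS (congestion avoidance, +1)
RTT 5: cwnd = 10 MSS (congestion avoidance, +1)
RTT 6: cwnd = 11 MSS (congestion avoidance, +1)

11


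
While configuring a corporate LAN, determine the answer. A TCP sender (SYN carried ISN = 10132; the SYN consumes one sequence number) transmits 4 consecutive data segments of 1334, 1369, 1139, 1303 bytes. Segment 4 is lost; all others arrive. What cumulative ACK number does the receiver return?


SYN uses sequence number 10132; first data byte = ISN + 1 = 10133.
Segment 1: SEQ = 10133, len = 1334 B, covers [10133, 11466]
Segment 2: SEQ = 11467, len = 1369 B, covers [11467, 12835]
Segment 3: SEQ = 12836, len = 1139 B, covers [12836, 13974]
Segment 4: SEQ = 13975, len = 1303 B, covers [13975, 15277] [LOST]
In-order data received: bytes [10133, 13974] (segments 1..3).
Segment 4 missing -> gap begins at byte 13975.
Cumulative ACK = next expected in-order byte = 10133 + 1334 + 1369 + 1139 = 13975

13975


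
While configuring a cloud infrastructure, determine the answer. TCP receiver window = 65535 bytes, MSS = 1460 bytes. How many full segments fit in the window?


Given: RWND = 65535 bytes, MSS = 1460 bytes
Full segments = floor(RWND / MSS)
Full segments = floor(65535 / 1460)
Full segments = floor(44.887) = 44

44


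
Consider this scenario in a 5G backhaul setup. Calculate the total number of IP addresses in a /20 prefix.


Given: CIDR prefix /20
Host bits = 32 - 20 = 12
Total addresses = 2^12 = 4096

4096


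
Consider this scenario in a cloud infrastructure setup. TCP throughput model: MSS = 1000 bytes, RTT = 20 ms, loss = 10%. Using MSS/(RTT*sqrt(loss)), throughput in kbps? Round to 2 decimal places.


Given: MSS = 1000 bytes, RTT = 20 ms, loss = 10%
RTT in seconds = 20 / 1000 = 0.02
Loss rate = 10% = 0.1
sqrt(loss) = sqrt(0.1) = 0.316227766017
Throughput (bytes/s) = 1000 / (0.02 * 0.316227766017) = 158113.8830
Throughput (kbps) = 158113.8830 * 8 / 1000 = 1264.911064 -> 1264.91 kbps (2 dp)

1264.91


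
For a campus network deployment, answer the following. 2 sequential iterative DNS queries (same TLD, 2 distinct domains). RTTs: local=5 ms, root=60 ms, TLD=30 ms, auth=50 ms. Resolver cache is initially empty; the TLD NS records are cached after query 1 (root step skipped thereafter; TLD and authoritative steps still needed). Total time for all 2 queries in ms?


Lookup 1 (cold cache): local + root + TLD + auth = 5 + 60 + 30 + 50 = 145 ms
Lookups 2..2 (TLD NS cached -> skip root; new domain -> still ask TLD and auth): local + TLD + auth = 5 + 30 + 50 = 85 ms each
Remaining 1 lookups: 1 * 85 = 85 ms
Total = 145 + 85 = 230 ms

230


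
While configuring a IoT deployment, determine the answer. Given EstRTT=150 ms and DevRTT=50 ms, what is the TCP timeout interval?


Given: EstRTT = 150 ms, DevRTT = 50 ms
Timeout = EstRTT + 4 * DevRTT
4 * DevRTT = 4 * 50 = 200
Timeout = 150 + 200 = 350 ms

350


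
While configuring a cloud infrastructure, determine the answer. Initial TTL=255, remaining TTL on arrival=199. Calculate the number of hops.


Given: initial TTL = 255, received TTL = 199
Hops = initial TTL - received TTL
Hops = 255 - 199 = 56

56


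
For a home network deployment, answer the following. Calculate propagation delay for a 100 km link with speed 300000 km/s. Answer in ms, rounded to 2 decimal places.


Given: distance = 100 km, speed = 300000 km/s
Delay = distance / speed = 100 / 300000 seconds
Delay in ms = 100 * 1000 / 300000
Delay = 0.3333 ms
Rounded to 2 dp = 0.33 ms

0.33


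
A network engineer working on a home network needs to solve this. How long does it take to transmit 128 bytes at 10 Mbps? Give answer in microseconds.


Given: packet = 128 bytes, bandwidth = 10 Mbps
Packet in bits = 128 * 8 = 1024 bits
Bandwidth = 10 * 10^6 = 10000000 bps
Time = 1024 / 10000000 seconds
Time in us = 1024 * 10^6 / 10000000 = 102.4

102.4


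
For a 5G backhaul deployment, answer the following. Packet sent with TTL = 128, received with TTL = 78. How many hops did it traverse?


Given: initial TTL = 128, received TTL = 78
Hops = initial TTL - received TTL
Hops = 128 - 78 = 50

50


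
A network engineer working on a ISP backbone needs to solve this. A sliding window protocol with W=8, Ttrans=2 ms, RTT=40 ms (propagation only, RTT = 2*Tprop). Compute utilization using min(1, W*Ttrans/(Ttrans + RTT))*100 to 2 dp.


Given: W = 8, Ttrans = 2 ms, RTT = 40 ms (= 2 * Tprop, Tprop = 20 ms)
Cycle time = Ttrans + RTT = 2 + 40 = 42 ms (first packet sent until its ACK returns)
W * Ttrans = 8 * 2 = 16 ms of sending per cycle
W * Ttrans / (Ttrans + RTT) = 16 / 42 = 0.380952
U = min(1, 0.380952) = 0.380952
U% = 38.10%

38.10


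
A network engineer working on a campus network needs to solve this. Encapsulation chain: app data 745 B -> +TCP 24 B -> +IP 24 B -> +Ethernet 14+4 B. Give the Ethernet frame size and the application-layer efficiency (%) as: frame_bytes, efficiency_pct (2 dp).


TCP segment = 745 + 24 = 769 B
IP packet = 769 + 24 = 793 B
Ethernet frame = 793 + 14 + 4 = 811 B
Efficiency = app / frame = 745 / 811 = 0.918619 = 91.8619% -> 91.86% (2 dp)

811, 91.86


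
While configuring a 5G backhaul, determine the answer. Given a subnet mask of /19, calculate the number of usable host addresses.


Given: subnet mask /19
Host bits = 32 - 19 = 13
Total addresses = 2^13 = 8192
Usable hosts = 8192 - 2 (network + broadcast) = 8190

8190


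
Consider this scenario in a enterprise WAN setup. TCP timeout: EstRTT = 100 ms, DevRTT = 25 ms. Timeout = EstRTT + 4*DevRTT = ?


Given: EstRTT = 100 ms, DevRTT = 25 ms
Timeout = EstRTT + 4 * DevRTT
4 * DevRTT = 4 * 25 = 100
Timeout = 100 + 100 = 200 ms

200


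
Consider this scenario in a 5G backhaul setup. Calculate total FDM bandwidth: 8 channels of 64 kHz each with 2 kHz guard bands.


Given: 8 channels, 64 kHz each, guard = 2 kHz
Channel bandwidth = 8 * 64 = 512 kHz
Guard bands = 7 gaps * 2 kHz = 14 kHz
Total = 512 + 14 = 526 kHz

526


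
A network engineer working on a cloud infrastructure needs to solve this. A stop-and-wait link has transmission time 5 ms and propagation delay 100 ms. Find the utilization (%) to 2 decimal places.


Given: Ttrans = 5 ms, Tprop = 100 ms
RTT = 2 * Tprop = 2 * 100 = 200 ms
U = Ttrans / (Ttrans + RTT)
U = 5 / (5 + 200)
U = 5 / 205 = 0.02439
U% = 2.44%

2.44


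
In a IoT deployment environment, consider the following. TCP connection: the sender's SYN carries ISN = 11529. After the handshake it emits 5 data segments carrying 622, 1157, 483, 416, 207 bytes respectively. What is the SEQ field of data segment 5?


The SYN occupies sequence number ISN = 11529, so the first data byte is ISN + 1 = 11530.
SEQ of data segment i = (ISN + 1) + sum of payload sizes of segments 1..i-1.
Segment 1: SEQ = 11530, payload = 622 bytes
Segment 2: SEQ = 12152, payload = 1157 bytes
Segment 3: SEQ = 13309, payload = 483 bytes
Segment 4: SEQ = 13792, payload = 416 bytes
Segment 5: SEQ = 14208, payload = 207 bytes
SEQ of segment 5 = 11530 + 622 + 1157 + 483 + 416 = 14208

14208


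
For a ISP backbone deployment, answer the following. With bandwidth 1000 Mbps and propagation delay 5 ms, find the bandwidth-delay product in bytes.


Given: bandwidth = 1000 Mbps, delay = 5 ms
BDP in bits = 1000 * 10^6 * 5 / 1000
BDP in bits = 5000000
BDP in bytes = 5000000 / 8 = 625000

625000


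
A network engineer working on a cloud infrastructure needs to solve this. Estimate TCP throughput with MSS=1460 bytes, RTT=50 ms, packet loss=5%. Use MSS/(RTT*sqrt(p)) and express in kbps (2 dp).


Given: MSS = 1460 bytes, RTT = 50 ms, loss = 5%
RTT in seconds = 50 / 1000 = 0.05
Loss rate = 5% = 0.05
sqrt(loss) = sqrt(0.05) = 0.223606797750
Throughput (bytes/s) = 1460 / (0.05 * 0.223606797750) = 130586.3699
Throughput (kbps) = 130586.3699 * 8 / 1000 = 1044.690959 -> 1044.69 kbps (2 dp)

1044.69


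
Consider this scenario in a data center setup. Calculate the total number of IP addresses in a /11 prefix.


Given: CIDR prefix /11
Host bits = 32 - 11 = 21
Total addresses = 2^21 = 2097152

2097152


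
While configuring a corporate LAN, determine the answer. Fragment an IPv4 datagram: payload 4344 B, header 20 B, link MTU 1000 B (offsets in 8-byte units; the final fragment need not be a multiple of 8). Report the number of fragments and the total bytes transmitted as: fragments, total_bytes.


Max data per non-final fragment = floor((MTU - header)/8)*8 = floor((1000 - 20)/8)*8 = floor(980/8)*8 = 976 B
Final fragment needs no 8-byte alignment: it can carry up to MTU - header = 980 B
Non-final fragments needed = ceil((payload - 980) / 976) = ceil(3364/976) = ceil(3.4467) = 4
Number of fragments = 4 + 1 = 5
Fragment sizes (data): 4 * 976 B + 440 B (last, 440 <= 980 OK)
Total bytes sent = payload + n_frags * header = 4344 + 5*20 = 4344 + 100 = 4444 B

5, 4444


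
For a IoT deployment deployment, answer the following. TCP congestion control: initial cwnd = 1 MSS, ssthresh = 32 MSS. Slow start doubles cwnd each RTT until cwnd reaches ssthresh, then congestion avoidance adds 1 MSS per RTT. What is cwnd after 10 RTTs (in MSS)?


RTT 0: cwnd = 1 MSS (initial)
RTT 1: cwnd = 2 MSS (slow start, doubled)
RTT 2: cwnd = 4 MSS (slow start, doubled)
RTT 3: cwnd = 8 MSS (slow start, doubled)
RTT 4: cwnd = 16 MSS (slow start, doubled)
RTT 5: cwnd = 32 MSS (slow start, doubled)
RTT 6: cwnd = 33 MSS (congestion avoidance, +1)
RTT 7: cwnd = 34 MSS (congestion avoidance, +1)
RTT 8: cwnd = 35 MSS (congestion avoidance, +1)
RTT 9: cwnd = 36 MSS (congestion avoidance, +1)
RTT 10: cwnd = 37 MSS (congestion avoidance, +1)

37


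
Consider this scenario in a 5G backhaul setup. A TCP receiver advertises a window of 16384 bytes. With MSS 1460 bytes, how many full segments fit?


Given: RWND = 16384 bytes, MSS = 1460 bytes
Full segments = floor(RWND / MSS)
Full segments = floor(16384 / 1460)
Full segments = floor(11.2219) = 11

11


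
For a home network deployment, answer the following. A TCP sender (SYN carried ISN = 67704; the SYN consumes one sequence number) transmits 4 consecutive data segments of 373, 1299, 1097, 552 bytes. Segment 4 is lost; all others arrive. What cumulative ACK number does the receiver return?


SYN uses sequence number 67704; first data byte = ISN + 1 = 67705.
Segment 1: SEQ = 67705, len = 373 B, covers [67705, 68077]
Segment 2: SEQ = 68078, len = 1299 B, covers [68078, 69376]
Segment 3: SEQ = 69377, len = 1097 B, covers [69377, 70473]
Segment 4: SEQ = 70474, len = 552 B, covers [70474, 71025] [LOST]
In-order data received: bytes [67705, 70473] (segments 1..3).
Segment 4 missing -> gap begins at byte 70474.
Cumulative ACK = next expected in-order byte = 67705 + 373 + 1299 + 1097 = 70474

70474


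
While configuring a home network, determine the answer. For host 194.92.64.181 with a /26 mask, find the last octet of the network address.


Given: IP = 194.92.64.181, prefix = /26
Subnet mask = 255.255.255.192
Last octet of IP: 181
Last octet of mask: 192
Network last octet = 181 AND 192 = 128

128


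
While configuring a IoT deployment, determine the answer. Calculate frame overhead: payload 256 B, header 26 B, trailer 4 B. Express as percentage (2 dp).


Given: payload = 256 B, header = 26 B, trailer = 4 B
Overhead bytes = header + trailer = 26 + 4 = 30
Total frame = payload + overhead = 256 + 30 = 286
Overhead % = 30 / 286 * 100 = 10.4895% -> 10.49% (2 dp)

10.49


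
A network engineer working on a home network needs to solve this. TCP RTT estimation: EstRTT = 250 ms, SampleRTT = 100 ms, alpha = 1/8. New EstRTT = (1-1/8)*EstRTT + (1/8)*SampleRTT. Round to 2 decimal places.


Given: EstRTT = 250 ms, SampleRTT = 100 ms, alpha = 1/8
New EstRTT = (1 - alpha) * EstRTT + alpha * SampleRTT
(7/8) * 250 = 218.75
(1/8) * 100 = 12.5
New EstRTT = 218.75 + 12.5 = 231.25 ms -> 231.25 ms (2 dp)

231.25


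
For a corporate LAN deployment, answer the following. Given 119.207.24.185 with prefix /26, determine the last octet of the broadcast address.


Given: IP = 119.207.24.185, prefix = /26
Host bits = 32 - 26 = 6
Network last octet = 185 AND mask = 128
Host part size = 2^6 - 1 = 63
Broadcast last octet = 128 OR 63 = 191

191


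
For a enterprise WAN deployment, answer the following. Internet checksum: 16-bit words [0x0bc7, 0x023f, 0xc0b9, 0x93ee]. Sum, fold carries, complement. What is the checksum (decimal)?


Given words: [0x0bc7, 0x023f, 0xc0b9, 0x93ee]
Step 1: Sum all words
Raw sum = 3015 + 575 + 49337 + 37870 = 90797
Step 2: Fold carry: (25261 + 1) = 25262
One's complement = ~25262 & 0xFFFF = 40273

40273


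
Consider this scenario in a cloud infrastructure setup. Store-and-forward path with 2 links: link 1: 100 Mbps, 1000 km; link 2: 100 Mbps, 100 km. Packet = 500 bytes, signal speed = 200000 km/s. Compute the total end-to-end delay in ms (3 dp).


Packet = 500 bytes = 4000 bits. Store-and-forward: sum (t_trans + t_prop) per link.
Link 1: t_trans = 4000/(100*10^6) s = 0.0400 ms; t_prop = 1000/200000 s = 5.0000 ms; subtotal = 5.0400 ms
Link 2: t_trans = 4000/(100*10^6) s = 0.0400 ms; t_prop = 100/200000 s = 0.5000 ms; subtotal = 0.5400 ms
End-to-end = 5.0400 + 0.5400 = 5.5800 ms -> 5.580 ms (3 dp)

5.580


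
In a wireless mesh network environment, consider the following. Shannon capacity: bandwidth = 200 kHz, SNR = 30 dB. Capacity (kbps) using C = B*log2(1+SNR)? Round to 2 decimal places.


Given: B = 200 kHz, SNR = 30 dB
SNR linear = 10^(30/10) = 1000
1 + SNR = 1001
log2(1001) = 9.9672262588
C = 200 * 1000 * 9.9672262588 = 1993445.2518 bps
C = 1993.445252 kbps -> 1993.45 kbps (2 dp)

1993.45


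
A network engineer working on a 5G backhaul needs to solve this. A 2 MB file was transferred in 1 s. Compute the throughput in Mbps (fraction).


Given: file = 2 MB, time = 1 s
File in Mb = 2 * 8 = 16 Mb
Throughput = 16 / 1 Mbps
Throughput = 16 Mbps

16


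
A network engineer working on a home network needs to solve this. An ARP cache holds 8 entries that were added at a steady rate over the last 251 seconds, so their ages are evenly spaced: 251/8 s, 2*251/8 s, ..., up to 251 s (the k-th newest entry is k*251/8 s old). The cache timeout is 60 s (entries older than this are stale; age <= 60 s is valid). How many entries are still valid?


Ages are k * 251/8 s for k = 1..8 (spacing = 31.3750 s).
Entry k is valid iff k * 251/8 <= 60 iff k <= 8 * 60 / 251 = 1.9124
n_valid = floor(1.9124) = 1
(n_stale = 8 - 1 = 7)

1


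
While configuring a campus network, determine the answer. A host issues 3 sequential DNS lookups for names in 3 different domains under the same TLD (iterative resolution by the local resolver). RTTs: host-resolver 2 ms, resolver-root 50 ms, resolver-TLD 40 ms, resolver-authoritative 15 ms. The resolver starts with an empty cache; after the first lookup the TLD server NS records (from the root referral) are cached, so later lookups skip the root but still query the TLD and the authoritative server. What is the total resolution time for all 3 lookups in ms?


Lookup 1 (cold cache): local + root + TLD + auth = 2 + 50 + 40 + 15 = 107 ms
Lookups 2..3 (TLD NS cached -> skip root; new domain -> still ask TLD and auth): local + TLD + auth = 2 + 40 + 15 = 57 ms each
Remaining 2 lookups: 2 * 57 = 114 ms
Total = 107 + 114 = 221 ms

221


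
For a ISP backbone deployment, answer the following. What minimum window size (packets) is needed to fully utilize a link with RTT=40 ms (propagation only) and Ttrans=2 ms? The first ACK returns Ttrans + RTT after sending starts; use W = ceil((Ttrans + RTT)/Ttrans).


Given: Ttrans = 2 ms, RTT = 40 ms (= 2 * Tprop, Tprop = 20 ms)
Time until first ACK returns = Ttrans + RTT = 2 + 40 = 42 ms
Need W * Ttrans >= Ttrans + RTT  ->  W >= (Ttrans + RTT) / Ttrans
(Ttrans + RTT) / Ttrans = 42 / 2 = 21
W_min = ceil(21) = 21

21


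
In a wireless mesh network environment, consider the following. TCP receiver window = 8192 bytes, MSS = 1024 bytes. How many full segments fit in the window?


Given: RWND = 8192 bytes, MSS = 1024 bytes
Full segments = floor(RWND / MSS)
Full segments = floor(8192 / 1024)
Full segments = floor(8.0) = 8

8


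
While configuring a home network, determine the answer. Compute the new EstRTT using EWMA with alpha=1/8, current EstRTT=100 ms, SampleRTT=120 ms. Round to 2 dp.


Given: EstRTT = 100 ms, SampleRTT = 120 ms, alpha = 1/8
New EstRTT = (1 - alpha) * EstRTT + alpha * SampleRTT
(7/8) * 100 = 87.5
(1/8) * 120 = 15
New EstRTT = 87.5 + 15 = 102.5 ms -> 102.50 ms (2 dp)

102.50


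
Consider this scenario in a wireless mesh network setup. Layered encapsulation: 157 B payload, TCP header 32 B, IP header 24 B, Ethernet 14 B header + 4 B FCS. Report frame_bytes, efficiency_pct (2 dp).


TCP segment = 157 + 32 = 189 B
IP packet = 189 + 24 = 213 B
Ethernet frame = 213 + 14 + 4 = 231 B
Efficiency = app / frame = 157 / 231 = 0.679654 = 67.9654% -> 67.97% (2 dp)

231, 67.97


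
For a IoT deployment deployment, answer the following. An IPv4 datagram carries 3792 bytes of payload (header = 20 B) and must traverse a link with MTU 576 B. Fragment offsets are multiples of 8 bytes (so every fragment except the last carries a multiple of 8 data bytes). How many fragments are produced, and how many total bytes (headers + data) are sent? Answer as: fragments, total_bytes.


Max data per non-final fragment = floor((MTU - header)/8)*8 = floor((576 - 20)/8)*8 = floor(556/8)*8 = 552 B
Final fragment needs no 8-byte alignment: it can carry up to MTU - header = 556 B
Non-final fragments needed = ceil((payload - 556) / 552) = ceil(3236/552) = ceil(5.8623) = 6
Number of fragments = 6 + 1 = 7
Fragment sizes (data): 6 * 552 B + 480 B (last, 480 <= 556 OK)
Total bytes sent = payload + n_frags * header = 3792 + 7*20 = 3792 + 140 = 3932 B

7, 3932


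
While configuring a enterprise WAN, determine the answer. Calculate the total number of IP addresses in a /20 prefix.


Given: CIDR prefix /20
Host bits = 32 - 20 = 12
Total addresses = 2^12 = 4096

4096


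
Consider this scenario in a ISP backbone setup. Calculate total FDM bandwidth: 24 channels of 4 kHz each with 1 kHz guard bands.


Given: 24 channels, 4 kHz each, guard = 1 kHz
Channel bandwidth = 24 * 4 = 96 kHz
Guard bands = 23 gaps * 1 kHz = 23 kHz
Total = 96 + 23 = 119 kHz

119


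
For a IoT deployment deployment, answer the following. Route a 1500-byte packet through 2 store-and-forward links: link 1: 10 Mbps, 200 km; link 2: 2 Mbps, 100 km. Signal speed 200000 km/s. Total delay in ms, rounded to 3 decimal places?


Packet = 1500 bytes = 12000 bits. Store-and-forward: sum (t_trans + t_prop) per link.
Link 1: t_trans = 12000/(10*10^6) s = 1.2000 ms; t_prop = 200/200000 s = 1.0000 ms; subtotal = 2.2000 ms
Link 2: t_trans = 12000/(2*10^6) s = 6.0000 ms; t_prop = 100/200000 s = 0.5000 ms; subtotal = 6.5000 ms
End-to-end = 2.2000 + 6.5000 = 8.7000 ms -> 8.700 ms (3 dp)

8.700


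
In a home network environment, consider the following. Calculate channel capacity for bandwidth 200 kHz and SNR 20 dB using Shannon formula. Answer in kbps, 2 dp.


Given: B = 200 kHz, SNR = 20 dB
SNR linear = 10^(20/10) = 100
1 + SNR = 101
log2(101) = 6.6582114828
C = 200 * 1000 * 6.6582114828 = 1331642.2966 bps
C = 1331.642297 kbps -> 1331.64 kbps (2 dp)

1331.64


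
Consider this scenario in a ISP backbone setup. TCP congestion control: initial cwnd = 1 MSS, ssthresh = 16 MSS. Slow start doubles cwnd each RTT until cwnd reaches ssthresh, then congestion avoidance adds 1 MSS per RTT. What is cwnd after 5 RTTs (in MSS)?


RTT 0: cwnd = 1 MSS (initial)
RTT 1: cwnd = 2 MSS (slow start, doubled)
RTT 2: cwnd = 4 MSS (slow start, doubled)
RTT 3: cwnd = 8 MSS (slow start, doubled)
RTT 4: cwnd = 16 MSS (slow start, doubled)
RTT 5: cwnd = 17 MSS (congestion avoidance, +1)

17


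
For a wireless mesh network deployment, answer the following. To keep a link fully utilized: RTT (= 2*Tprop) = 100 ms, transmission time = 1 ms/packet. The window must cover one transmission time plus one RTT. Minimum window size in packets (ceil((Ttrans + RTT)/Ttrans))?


Given: Ttrans = 1 ms, RTT = 100 ms (= 2 * Tprop, Tprop = 50 ms)
Time until first ACK returns = Ttrans + RTT = 1 + 100 = 101 ms
Need W * Ttrans >= Ttrans + RTT  ->  W >= (Ttrans + RTT) / Ttrans
(Ttrans + RTT) / Ttrans = 101 / 1 = 101
W_min = ceil(101) = 101

101


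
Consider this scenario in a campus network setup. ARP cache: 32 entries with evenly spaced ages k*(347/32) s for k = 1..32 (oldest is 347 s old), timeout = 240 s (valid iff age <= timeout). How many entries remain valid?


Ages are k * 347/32 s for k = 1..32 (spacing = 10.8438 s).
Entry k is valid iff k * 347/32 <= 240 iff k <= 32 * 240 / 347 = 22.1326
n_valid = floor(22.1326) = 22
(n_stale = 32 - 22 = 10)

22


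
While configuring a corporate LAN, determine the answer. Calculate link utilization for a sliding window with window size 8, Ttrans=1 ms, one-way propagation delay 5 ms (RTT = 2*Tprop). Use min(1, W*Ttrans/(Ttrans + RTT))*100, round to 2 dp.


Given: W = 8, Ttrans = 1 ms, RTT = 10 ms (= 2 * Tprop, Tprop = 5 ms)
Cycle time = Ttrans + RTT = 1 + 10 = 11 ms (first packet sent until its ACK returns)
W * Ttrans = 8 * 1 = 8 ms of sending per cycle
W * Ttrans / (Ttrans + RTT) = 8 / 11 = 0.727273
U = min(1, 0.727273) = 0.727273
U% = 72.73%

72.73


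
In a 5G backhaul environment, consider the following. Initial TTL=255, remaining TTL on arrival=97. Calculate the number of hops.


Given: initial TTL = 255, received TTL = 97
Hops = initial TTL - received TTL
Hops = 255 - 97 = 158

158


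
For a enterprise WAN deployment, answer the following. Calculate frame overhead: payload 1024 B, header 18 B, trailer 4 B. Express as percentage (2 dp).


Given: payload = 1024 B, header = 18 B, trailer = 4 B
Overhead bytes = header + trailer = 18 + 4 = 22
Total frame = payload + overhead = 1024 + 22 = 1046
Overhead % = 22 / 1046 * 100 = 2.1033% -> 2.10% (2 dp)

2.10


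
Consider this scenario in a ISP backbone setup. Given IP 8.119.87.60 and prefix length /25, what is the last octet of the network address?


Given: IP = 8.119.87.60, prefix = /25
Subnet mask = 255.255.255.128
Last octet of IP: 60
Last octet of mask: 128
Network last octet = 60 AND 128 = 0

0


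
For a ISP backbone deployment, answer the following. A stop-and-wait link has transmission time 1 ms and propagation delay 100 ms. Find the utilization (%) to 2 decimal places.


Given: Ttrans = 1 ms, Tprop = 100 ms
RTT = 2 * Tprop = 2 * 100 = 200 ms
U = Ttrans / (Ttrans + RTT)
U = 1 / (1 + 200)
U = 1 / 201 = 0.004975
U% = 0.50%

0.50


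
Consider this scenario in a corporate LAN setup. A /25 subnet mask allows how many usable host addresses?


Given: subnet mask /25
Host bits = 32 - 25 = 7
Total addresses = 2^7 = 128
Usable hosts = 128 - 2 (network + broadcast) = 126

126


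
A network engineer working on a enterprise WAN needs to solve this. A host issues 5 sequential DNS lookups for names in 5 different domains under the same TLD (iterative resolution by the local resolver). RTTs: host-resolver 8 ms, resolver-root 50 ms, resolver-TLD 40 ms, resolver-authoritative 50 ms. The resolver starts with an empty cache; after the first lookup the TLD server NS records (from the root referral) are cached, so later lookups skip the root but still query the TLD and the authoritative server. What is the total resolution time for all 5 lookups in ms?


Lookup 1 (cold cache): local + root + TLD + auth = 8 + 50 + 40 + 50 = 148 ms
Lookups 2..5 (TLD NS cached -> skip root; new domain -> still ask TLD and auth): local + TLD + auth = 8 + 40 + 50 = 98 ms each
Remaining 4 lookups: 4 * 98 = 392 ms
Total = 148 + 392 = 540 ms

540


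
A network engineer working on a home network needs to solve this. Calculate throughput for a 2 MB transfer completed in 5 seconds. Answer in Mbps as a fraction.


Given: file = 2 MB, time = 5 s
File in Mb = 2 * 8 = 16 Mb
Throughput = 16 / 5 Mbps
Throughput = 16/5 Mbps

16/5


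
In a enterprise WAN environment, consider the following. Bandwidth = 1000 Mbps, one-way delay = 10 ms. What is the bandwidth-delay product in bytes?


Given: bandwidth = 1000 Mbps, delay = 10 ms
BDP in bits = 1000 * 10^6 * 10 / 1000
BDP in bits = 10000000
BDP in bytes = 10000000 / 8 = 1250000

1250000


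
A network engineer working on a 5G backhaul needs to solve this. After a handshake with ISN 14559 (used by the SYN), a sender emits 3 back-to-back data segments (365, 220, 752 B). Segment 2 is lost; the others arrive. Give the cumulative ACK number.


SYN uses sequence number 14559; first data byte = ISN + 1 = 14560.
Segment 1: SEQ = 14560, len = 365 B, covers [14560, 14924]
Segment 2: SEQ = 14925, len = 220 B, covers [14925, 15144] [LOST]
Segment 3: SEQ = 15145, len = 752 B, covers [15145, 15896]
In-order data received: bytes [14560, 14924] (segments 1..1).
Segment 2 missing -> gap begins at byte 14925; later segments buffered out of order.
Cumulative ACK = next expected in-order byte = 14560 + 365 = 14925

14925


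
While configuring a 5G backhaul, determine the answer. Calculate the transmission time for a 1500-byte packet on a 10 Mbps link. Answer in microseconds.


Given: packet = 1500 bytes, bandwidth = 10 Mbps
Packet in bits = 1500 * 8 = 12000 bits
Bandwidth = 10 * 10^6 = 10000000 bps
Time = 12000 / 10000000 seconds
Time in us = 12000 * 10^6 / 10000000 = 1200

1200


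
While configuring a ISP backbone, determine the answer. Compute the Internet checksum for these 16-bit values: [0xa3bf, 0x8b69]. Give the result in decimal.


Given words: [0xa3bf, 0x8b69]
Step 1: Sum all words
Raw sum = 41919 + 35689 = 77608
Step 2: Fold carry: (12072 + 1) = 12073
One's complement = ~12073 & 0xFFFF = 53462

53462


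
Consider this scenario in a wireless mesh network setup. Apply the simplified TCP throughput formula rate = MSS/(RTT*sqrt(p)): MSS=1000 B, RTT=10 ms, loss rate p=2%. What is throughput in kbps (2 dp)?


Given: MSS = 1000 bytes, RTT = 10 ms, loss = 2%
RTT in seconds = 10 / 1000 = 0.01
Loss rate = 2% = 0.02
sqrt(loss) = sqrt(0.02) = 0.141421356237
Throughput (bytes/s) = 1000 / (0.01 * 0.141421356237) = 707106.7812
Throughput (kbps) = 707106.7812 * 8 / 1000 = 5656.854249 -> 5656.85 kbps (2 dp)

5656.85


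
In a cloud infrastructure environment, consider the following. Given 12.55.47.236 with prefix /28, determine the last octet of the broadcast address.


Given: IP = 12.55.47.236, prefix = /28
Host bits = 32 - 28 = 4
Network last octet = 236 AND mask = 224
Host part size = 2^4 - 1 = 15
Broadcast last octet = 224 OR 15 = 239

239


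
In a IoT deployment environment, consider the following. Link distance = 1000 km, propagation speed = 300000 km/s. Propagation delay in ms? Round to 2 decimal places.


Given: distance = 1000 km, speed = 300000 km/s
Delay = distance / speed = 1000 / 300000 seconds
Delay in ms = 1000 * 1000 / 300000
Delay = 3.3333 ms
Rounded to 2 dp = 3.33 ms

3.33
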